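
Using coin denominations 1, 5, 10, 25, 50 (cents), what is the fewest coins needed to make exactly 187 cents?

187 = 3×50 + 1×25 + 1×10 + 2×1
Total coins = 3 + 1 + 1 + 2 = 7

7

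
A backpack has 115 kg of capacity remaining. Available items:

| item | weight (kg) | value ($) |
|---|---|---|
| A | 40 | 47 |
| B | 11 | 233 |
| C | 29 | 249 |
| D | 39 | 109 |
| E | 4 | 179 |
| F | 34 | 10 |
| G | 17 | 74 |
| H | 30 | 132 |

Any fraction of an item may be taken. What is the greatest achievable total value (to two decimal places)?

Ratios (sorted): E 44.75, B 21.18, C 8.59, H 4.40, G 4.35, D 2.79, A 1.18, F 0.29
take E (4 @ 179); take B (11 @ 233); take C (29 @ 249); take H (30 @ 132); take G (17 @ 74); take 24/39 of D → 67.08. Capacity used 115/115.
Total value = 934.08

934.08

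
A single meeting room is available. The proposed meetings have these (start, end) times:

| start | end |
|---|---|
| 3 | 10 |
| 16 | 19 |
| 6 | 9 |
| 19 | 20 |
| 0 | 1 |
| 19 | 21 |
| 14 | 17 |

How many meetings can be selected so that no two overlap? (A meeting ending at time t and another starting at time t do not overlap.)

4

Sort by end time and greedily take each interval whose start is ≥ the last chosen end.
By end time: (0,1), (6,9), (3,10), (14,17), (16,19), (19,20), (19,21).
Pick (0,1); next start ≥ 1 → (6,9); next start ≥ 9 → (14,17); next start ≥ 17 → (19,20).
Selected 4 meetings.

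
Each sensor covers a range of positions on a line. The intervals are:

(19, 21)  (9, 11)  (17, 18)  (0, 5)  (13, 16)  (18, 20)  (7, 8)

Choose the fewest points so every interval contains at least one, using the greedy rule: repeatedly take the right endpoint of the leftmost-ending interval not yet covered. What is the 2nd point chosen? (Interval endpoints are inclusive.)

8

Sort by right endpoint; whenever an interval is uncovered, place a point at its right end.
Sorted: [0,5] [7,8] [9,11] [13,16] [17,18] [18,20] [19,21]
{[0,5]} hit by 5; {[7,8]} hit by 8; {[9,11]} hit by 11; {[13,16]} hit by 16; {[17,18],[18,20]} hit by 18; {[19,21]} hit by 21.
Points: 5, 8, 11, 16, 18, 21 (6 total).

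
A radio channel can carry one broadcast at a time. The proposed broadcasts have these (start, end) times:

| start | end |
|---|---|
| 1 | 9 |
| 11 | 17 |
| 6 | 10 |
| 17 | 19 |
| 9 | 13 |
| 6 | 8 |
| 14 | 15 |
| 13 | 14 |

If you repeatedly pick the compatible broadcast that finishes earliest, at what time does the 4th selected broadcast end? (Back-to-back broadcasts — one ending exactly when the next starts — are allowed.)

Greedy by earliest finish: after sorting by end time, pick each interval compatible with the last pick.
Sorted by end: (6,8)  (1,9)  (6,10)  (9,13)  (13,14)  (14,15)  (11,17)  (17,19)
take (6,8); take (9,13); take (13,14); take (14,15); skip (11,17); take (17,19).
Selected: (6,8) (9,13) (13,14) (14,15) (17,19)

15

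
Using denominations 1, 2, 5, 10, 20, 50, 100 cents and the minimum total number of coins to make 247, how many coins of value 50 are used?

247 − 2×100→47 − 2×20→7 − 1×5→2 − 1×2→0
Count of 50: 0

0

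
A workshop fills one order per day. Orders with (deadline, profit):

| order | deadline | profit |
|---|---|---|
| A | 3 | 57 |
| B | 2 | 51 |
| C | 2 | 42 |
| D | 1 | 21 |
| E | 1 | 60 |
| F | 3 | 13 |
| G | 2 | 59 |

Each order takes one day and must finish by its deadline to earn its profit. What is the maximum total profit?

176

By profit: E(d1,60), G(d2,59), A(d3,57), B(d2,51), C(d2,42), D(d1,21), F(d3,13)
E→slot 1; G→slot 2; A→slot 3; B skipped; C skipped; D skipped; F skipped.
Profit = 60 + 59 + 57 = 176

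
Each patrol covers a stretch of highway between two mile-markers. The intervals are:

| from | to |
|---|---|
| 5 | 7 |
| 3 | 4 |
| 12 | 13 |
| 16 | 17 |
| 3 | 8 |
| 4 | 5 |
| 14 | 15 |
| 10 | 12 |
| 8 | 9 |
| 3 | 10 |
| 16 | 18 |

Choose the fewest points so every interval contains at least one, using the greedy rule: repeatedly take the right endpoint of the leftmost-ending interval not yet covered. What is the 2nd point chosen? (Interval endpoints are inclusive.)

7

Sorted: [3,4] [4,5] [5,7] [3,8] [8,9] [3,10] [10,12] [12,13] [14,15] [16,17] [16,18]
{[3,4],[4,5]} hit by 4; {[5,7],[3,8]} hit by 7; {[8,9],[3,10]} hit by 9; {[10,12],[12,13]} hit by 12; {[14,15]} hit by 15; {[16,17],[16,18]} hit by 17.
Points: 4, 7, 9, 12, 15, 17 (6 total).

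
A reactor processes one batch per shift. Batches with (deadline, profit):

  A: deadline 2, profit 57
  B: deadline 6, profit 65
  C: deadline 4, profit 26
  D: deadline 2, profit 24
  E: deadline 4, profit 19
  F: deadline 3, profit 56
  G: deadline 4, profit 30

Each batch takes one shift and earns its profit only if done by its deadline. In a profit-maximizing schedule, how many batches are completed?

5

Sort by profit descending; place each in the latest free slot ≤ its deadline.
Profit order: B=65 A=57 F=56 G=30 C=26 D=24 E=19
Assign: B→slot 6, A→slot 2, F→slot 3, G→slot 4, C→slot 1, D skipped, E skipped.
Slots: [1:C] [2:A] [3:F] [4:G] [6:B]
5 of 7 scheduled.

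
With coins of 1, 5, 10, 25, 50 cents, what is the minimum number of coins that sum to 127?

Use the largest denomination that fits, subtract, and repeat.
127 = 2×50 + 1×25 + 2×1
Total coins = 2 + 1 + 2 = 5

5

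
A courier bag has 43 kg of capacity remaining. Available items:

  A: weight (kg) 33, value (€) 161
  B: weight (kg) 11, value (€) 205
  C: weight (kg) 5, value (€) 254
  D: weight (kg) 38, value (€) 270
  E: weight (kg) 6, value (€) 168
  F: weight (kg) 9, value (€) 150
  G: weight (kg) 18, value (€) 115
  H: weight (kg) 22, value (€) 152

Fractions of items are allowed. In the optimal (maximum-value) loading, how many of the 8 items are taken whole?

Greedy by value/weight ratio, highest first.
Ratios (sorted): C 50.80, E 28.00, B 18.64, F 16.67, D 7.11, H 6.91, G 6.39, A 4.88
take C (5 @ 254); take E (6 @ 168); take B (11 @ 205); take F (9 @ 150); take 12/38 of D → 85.26. Capacity used 43/43.
4 item(s) taken whole; one partial (take 12/38 of D).

4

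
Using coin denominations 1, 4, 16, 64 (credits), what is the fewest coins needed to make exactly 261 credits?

6

Greedy: take as many of the largest coin as possible, then repeat with the remainder.
261 − 4×64→5 − 1×4→1 − 1×1→0
Total coins = 4 + 1 + 1 = 6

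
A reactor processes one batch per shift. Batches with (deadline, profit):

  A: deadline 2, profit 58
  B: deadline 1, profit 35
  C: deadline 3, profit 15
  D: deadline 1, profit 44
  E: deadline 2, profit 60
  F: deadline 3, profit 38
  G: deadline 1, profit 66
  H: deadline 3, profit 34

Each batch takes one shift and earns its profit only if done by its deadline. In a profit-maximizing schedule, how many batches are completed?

3

Take jobs in profit order; each goes to the latest open slot no later than its deadline.
By profit: G(d1,66), E(d2,60), A(d2,58), D(d1,44), F(d3,38), B(d1,35), H(d3,34), C(d3,15)
G→slot 1; E→slot 2; A skipped; D skipped; F→slot 3; B skipped; H skipped; C skipped.
3 of 8 scheduled.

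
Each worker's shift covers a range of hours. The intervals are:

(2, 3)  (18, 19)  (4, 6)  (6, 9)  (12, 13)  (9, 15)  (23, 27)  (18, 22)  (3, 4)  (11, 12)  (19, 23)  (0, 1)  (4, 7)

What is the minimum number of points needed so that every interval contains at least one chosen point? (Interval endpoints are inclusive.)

6

Process intervals by earliest right end; each time one isn't hit yet, stab at its right endpoint.
By right end: [0,1]  [2,3]  [3,4]  [4,6]  [4,7]  [6,9]  [11,12]  [12,13]  [9,15]  [18,19]  [18,22]  [19,23]  [23,27]
[0,1] uncovered → point at 1; [2,3] uncovered → point at 3; [4,6] uncovered → point at 6; [11,12] uncovered → point at 12; [18,19] uncovered → point at 19; [23,27] uncovered → point at 27.
Points: 1, 3, 6, 12, 19, 27 (6 total).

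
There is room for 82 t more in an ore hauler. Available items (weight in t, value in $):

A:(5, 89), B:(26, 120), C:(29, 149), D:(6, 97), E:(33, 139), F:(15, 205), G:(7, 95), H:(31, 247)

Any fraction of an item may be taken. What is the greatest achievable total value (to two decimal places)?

825.48

Ratios (sorted): A 17.80, D 16.17, F 13.67, G 13.57, H 7.97, C 5.14, B 4.62, E 4.21
take A (5 @ 89); take D (6 @ 97); take F (15 @ 205); take G (7 @ 95); take H (31 @ 247); take 18/29 of C → 92.48. Capacity used 82/82.
Total value = 825.48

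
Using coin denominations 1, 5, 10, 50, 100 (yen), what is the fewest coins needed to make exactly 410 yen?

5

Greedy: take as many of the largest coin as possible, then repeat with the remainder.
410 − 4×100→10 − 1×10→0
Total coins = 4 + 1 = 5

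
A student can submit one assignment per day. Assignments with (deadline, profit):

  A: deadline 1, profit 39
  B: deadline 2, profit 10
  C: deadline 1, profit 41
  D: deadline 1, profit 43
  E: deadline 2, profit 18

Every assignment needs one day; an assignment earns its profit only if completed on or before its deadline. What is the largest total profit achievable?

61

Sort by profit descending; place each in the latest free slot ≤ its deadline.
Profit order: D=43 C=41 A=39 E=18 B=10
Assign: D→slot 1, C skipped, A skipped, E→slot 2, B skipped.
Slots: [1:D] [2:E]
Profit = 43 + 18 = 61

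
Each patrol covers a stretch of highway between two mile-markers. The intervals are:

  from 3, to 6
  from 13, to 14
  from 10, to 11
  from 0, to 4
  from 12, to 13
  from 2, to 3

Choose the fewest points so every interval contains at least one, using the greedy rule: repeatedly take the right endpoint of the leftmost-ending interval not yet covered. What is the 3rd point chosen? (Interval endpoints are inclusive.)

Sorted: [2,3] [0,4] [3,6] [10,11] [12,13] [13,14]
{[2,3],[0,4],[3,6]} hit by 3; {[10,11]} hit by 11; {[12,13],[13,14]} hit by 13.
Points: 3, 11, 13 (3 total).

13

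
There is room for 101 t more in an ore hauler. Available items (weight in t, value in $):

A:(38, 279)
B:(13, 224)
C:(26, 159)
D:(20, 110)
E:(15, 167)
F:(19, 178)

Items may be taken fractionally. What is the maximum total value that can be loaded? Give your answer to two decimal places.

Greedy by value/weight ratio, highest first.
Ratios (sorted): B 17.23, E 11.13, F 9.37, A 7.34, C 6.12, D 5.50
take B (13 @ 224); take E (15 @ 167); take F (19 @ 178); take A (38 @ 279); take 16/26 of C → 97.85. Capacity used 101/101.
Total value = 945.85

945.85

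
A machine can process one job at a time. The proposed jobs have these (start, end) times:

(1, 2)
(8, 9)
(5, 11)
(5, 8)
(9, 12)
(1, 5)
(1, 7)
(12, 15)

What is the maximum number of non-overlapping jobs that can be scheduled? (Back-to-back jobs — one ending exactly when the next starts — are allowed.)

5

Order by finish time; keep every interval that doesn't clash with the previous kept one.
By end time: (1,2), (1,5), (1,7), (5,8), (8,9), (5,11), (9,12), (12,15).
Pick (1,2); next start ≥ 2 → (5,8); next start ≥ 8 → (8,9); next start ≥ 9 → (9,12); next start ≥ 12 → (12,15).
Selected 5 jobs.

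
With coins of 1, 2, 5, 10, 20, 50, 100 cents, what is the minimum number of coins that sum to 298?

Use the largest denomination that fits, subtract, and repeat.
298 − 2×100→98 − 1×50→48 − 2×20→8 − 1×5→3 − 1×2→1 − 1×1→0
Total coins = 2 + 1 + 2 + 1 + 1 + 1 = 8

8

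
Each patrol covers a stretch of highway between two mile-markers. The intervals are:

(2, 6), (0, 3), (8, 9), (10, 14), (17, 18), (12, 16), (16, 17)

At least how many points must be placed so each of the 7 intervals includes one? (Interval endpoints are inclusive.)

4

Sort by right endpoint; whenever an interval is uncovered, place a point at its right end.
By right end: [0,3]  [2,6]  [8,9]  [10,14]  [12,16]  [16,17]  [17,18]
[0,3] uncovered → point at 3; [8,9] uncovered → point at 9; [10,14] uncovered → point at 14; [16,17] uncovered → point at 17.
Points: 3, 9, 14, 17 (4 total).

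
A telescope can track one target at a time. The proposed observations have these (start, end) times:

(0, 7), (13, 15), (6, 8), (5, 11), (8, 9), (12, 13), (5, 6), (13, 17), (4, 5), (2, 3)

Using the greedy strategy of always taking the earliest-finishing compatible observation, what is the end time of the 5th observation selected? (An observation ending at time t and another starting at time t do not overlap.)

9

By end time: (2,3), (4,5), (5,6), (0,7), (6,8), (8,9), (5,11), (12,13), (13,15), (13,17).
Pick (2,3); next start ≥ 3 → (4,5); next start ≥ 5 → (5,6); next start ≥ 6 → (6,8); next start ≥ 8 → (8,9); next start ≥ 9 → (12,13); next start ≥ 13 → (13,15).
Selected: (2,3) (4,5) (5,6) (6,8) (8,9) (12,13) (13,15)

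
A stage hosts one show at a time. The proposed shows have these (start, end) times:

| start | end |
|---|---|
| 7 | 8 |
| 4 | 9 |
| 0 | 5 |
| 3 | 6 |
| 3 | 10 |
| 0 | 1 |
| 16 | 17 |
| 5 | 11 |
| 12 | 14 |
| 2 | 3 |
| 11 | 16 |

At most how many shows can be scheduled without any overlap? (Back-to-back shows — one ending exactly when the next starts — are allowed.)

Order by finish time; keep every interval that doesn't clash with the previous kept one.
By end time: (0,1), (2,3), (0,5), (3,6), (7,8), (4,9), (3,10), (5,11), (12,14), (11,16), (16,17).
Pick (0,1); next start ≥ 1 → (2,3); next start ≥ 3 → (3,6); next start ≥ 6 → (7,8); next start ≥ 8 → (12,14); next start ≥ 14 → (16,17).
Selected 6 shows.

6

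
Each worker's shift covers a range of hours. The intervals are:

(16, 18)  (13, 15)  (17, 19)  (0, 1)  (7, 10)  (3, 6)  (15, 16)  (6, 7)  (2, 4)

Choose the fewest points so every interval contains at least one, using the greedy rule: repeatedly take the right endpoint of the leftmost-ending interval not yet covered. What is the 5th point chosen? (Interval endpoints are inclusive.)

Process intervals by earliest right end; each time one isn't hit yet, stab at its right endpoint.
By right end: [0,1]  [2,4]  [3,6]  [6,7]  [7,10]  [13,15]  [15,16]  [16,18]  [17,19]
[0,1] uncovered → point at 1; [2,4] uncovered → point at 4; [6,7] uncovered → point at 7; [13,15] uncovered → point at 15; [16,18] uncovered → point at 18.
Points: 1, 4, 7, 15, 18 (5 total).

18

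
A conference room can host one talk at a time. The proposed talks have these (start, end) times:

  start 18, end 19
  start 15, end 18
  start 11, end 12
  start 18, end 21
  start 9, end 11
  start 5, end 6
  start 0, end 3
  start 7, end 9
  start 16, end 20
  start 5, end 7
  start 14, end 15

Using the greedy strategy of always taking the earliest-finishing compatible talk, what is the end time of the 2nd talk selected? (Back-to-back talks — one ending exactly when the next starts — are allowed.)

6

Sorted by end: (0,3)  (5,6)  (5,7)  (7,9)  (9,11)  (11,12)  (14,15)  (15,18)  (18,19)  (16,20)  (18,21)
take (0,3); take (5,6); skip (5,7); take (7,9); take (9,11); take (11,12); take (14,15); take (15,18); take (18,19).
Selected: (0,3) (5,6) (7,9) (9,11) (11,12) (14,15) (15,18) (18,19)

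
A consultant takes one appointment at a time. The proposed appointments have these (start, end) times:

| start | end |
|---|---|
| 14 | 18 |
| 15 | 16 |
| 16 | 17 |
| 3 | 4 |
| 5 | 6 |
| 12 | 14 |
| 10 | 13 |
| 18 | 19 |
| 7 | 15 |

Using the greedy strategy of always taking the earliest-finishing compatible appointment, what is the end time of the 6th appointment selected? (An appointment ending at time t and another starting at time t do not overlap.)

By end time: (3,4), (5,6), (10,13), (12,14), (7,15), (15,16), (16,17), (14,18), (18,19).
Pick (3,4); next start ≥ 4 → (5,6); next start ≥ 6 → (10,13); next start ≥ 13 → (15,16); next start ≥ 16 → (16,17); next start ≥ 17 → (18,19).
Selected: (3,4) (5,6) (10,13) (15,16) (16,17) (18,19)

19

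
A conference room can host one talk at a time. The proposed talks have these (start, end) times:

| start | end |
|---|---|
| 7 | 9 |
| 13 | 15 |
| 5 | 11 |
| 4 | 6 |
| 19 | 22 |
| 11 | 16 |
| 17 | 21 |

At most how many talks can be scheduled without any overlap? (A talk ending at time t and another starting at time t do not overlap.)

4

Sorted by end: (4,6)  (7,9)  (5,11)  (13,15)  (11,16)  (17,21)  (19,22)
take (4,6); take (7,9); take (13,15); skip (11,16); take (17,21).
Selected 4 talks.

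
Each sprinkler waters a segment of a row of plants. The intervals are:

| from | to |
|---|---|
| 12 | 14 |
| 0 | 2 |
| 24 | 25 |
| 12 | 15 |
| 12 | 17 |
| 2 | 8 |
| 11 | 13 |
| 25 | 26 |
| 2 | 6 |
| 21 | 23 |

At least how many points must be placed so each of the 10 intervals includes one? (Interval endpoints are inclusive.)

Sort by right endpoint; whenever an interval is uncovered, place a point at its right end.
Sorted: [0,2] [2,6] [2,8] [11,13] [12,14] [12,15] [12,17] [21,23] [24,25] [25,26]
{[0,2],[2,6],[2,8]} hit by 2; {[11,13],[12,14],[12,15],[12,17]} hit by 13; {[21,23]} hit by 23; {[24,25],[25,26]} hit by 25.
Points: 2, 13, 23, 25 (4 total).

4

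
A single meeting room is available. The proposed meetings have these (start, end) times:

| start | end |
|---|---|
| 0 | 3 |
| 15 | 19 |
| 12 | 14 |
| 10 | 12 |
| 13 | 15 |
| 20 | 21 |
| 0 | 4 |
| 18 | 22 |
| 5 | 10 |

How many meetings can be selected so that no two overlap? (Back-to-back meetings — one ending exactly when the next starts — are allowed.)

Order by finish time; keep every interval that doesn't clash with the previous kept one.
By end time: (0,3), (0,4), (5,10), (10,12), (12,14), (13,15), (15,19), (20,21), (18,22).
Pick (0,3); next start ≥ 3 → (5,10); next start ≥ 10 → (10,12); next start ≥ 12 → (12,14); next start ≥ 14 → (15,19); next start ≥ 19 → (20,21).
Selected 6 meetings.

6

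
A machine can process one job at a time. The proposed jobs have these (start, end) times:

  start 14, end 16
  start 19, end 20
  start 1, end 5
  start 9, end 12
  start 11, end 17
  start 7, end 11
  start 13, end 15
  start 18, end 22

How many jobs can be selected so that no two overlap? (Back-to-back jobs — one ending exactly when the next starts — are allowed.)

Sort by end time and greedily take each interval whose start is ≥ the last chosen end.
By end time: (1,5), (7,11), (9,12), (13,15), (14,16), (11,17), (19,20), (18,22).
Pick (1,5); next start ≥ 5 → (7,11); next start ≥ 11 → (13,15); next start ≥ 15 → (19,20).
Selected 4 jobs.

4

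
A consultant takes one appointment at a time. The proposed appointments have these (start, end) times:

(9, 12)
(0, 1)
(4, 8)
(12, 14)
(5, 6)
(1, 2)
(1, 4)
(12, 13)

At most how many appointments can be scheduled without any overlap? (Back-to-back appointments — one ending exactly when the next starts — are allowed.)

Greedy by earliest finish: after sorting by end time, pick each interval compatible with the last pick.
By end time: (0,1), (1,2), (1,4), (5,6), (4,8), (9,12), (12,13), (12,14).
Pick (0,1); next start ≥ 1 → (1,2); next start ≥ 2 → (5,6); next start ≥ 6 → (9,12); next start ≥ 12 → (12,13).
Selected 5 appointments.

5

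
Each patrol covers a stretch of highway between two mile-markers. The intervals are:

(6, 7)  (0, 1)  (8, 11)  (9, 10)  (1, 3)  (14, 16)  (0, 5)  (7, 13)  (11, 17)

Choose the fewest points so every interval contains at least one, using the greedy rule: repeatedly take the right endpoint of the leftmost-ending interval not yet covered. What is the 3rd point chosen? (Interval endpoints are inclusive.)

10

By right end: [0,1]  [1,3]  [0,5]  [6,7]  [9,10]  [8,11]  [7,13]  [14,16]  [11,17]
[0,1] uncovered → point at 1; [6,7] uncovered → point at 7; [9,10] uncovered → point at 10; [14,16] uncovered → point at 16.
Points: 1, 7, 10, 16 (4 total).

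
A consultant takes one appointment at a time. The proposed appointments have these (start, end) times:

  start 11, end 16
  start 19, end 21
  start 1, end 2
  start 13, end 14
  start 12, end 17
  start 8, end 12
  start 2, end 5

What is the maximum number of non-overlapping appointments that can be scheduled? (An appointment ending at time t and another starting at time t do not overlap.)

Greedy by earliest finish: after sorting by end time, pick each interval compatible with the last pick.
By end time: (1,2), (2,5), (8,12), (13,14), (11,16), (12,17), (19,21).
Pick (1,2); next start ≥ 2 → (2,5); next start ≥ 5 → (8,12); next start ≥ 12 → (13,14); next start ≥ 14 → (19,21).
Selected 5 appointments.

5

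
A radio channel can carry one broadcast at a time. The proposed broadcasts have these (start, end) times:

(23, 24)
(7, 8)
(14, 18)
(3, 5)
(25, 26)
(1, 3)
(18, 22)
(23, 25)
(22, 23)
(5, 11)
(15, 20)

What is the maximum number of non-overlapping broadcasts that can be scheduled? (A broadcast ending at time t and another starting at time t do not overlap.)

Greedy by earliest finish: after sorting by end time, pick each interval compatible with the last pick.
By end time: (1,3), (3,5), (7,8), (5,11), (14,18), (15,20), (18,22), (22,23), (23,24), (23,25), (25,26).
Pick (1,3); next start ≥ 3 → (3,5); next start ≥ 5 → (7,8); next start ≥ 8 → (14,18); next start ≥ 18 → (18,22); next start ≥ 22 → (22,23); next start ≥ 23 → (23,24); next start ≥ 24 → (25,26).
Selected 8 broadcasts.

8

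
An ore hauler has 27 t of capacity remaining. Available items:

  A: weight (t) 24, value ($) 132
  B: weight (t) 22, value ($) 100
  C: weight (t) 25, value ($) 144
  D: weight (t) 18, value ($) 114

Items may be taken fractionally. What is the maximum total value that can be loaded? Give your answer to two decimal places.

Sort by value per unit weight and fill in that order.
Ratios (sorted): D 6.33, C 5.76, A 5.50, B 4.55
take D (18 @ 114); take 9/25 of C → 51.84. Capacity used 27/27.
Total value = 165.84

165.84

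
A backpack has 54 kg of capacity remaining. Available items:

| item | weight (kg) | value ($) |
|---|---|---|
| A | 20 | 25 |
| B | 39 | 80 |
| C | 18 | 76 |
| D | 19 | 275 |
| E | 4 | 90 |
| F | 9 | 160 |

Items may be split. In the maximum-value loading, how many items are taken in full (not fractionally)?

4

Greedy by value/weight ratio, highest first.
Ratios (sorted): E 22.50, F 17.78, D 14.47, C 4.22, B 2.05, A 1.25
take E (4 @ 90); take F (9 @ 160); take D (19 @ 275); take C (18 @ 76); take 4/39 of B → 8.21. Capacity used 54/54.
4 item(s) taken whole; one partial (take 4/39 of B).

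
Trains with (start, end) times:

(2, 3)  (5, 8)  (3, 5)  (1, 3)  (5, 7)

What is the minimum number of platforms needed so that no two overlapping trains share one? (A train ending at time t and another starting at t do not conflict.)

Count concurrent intervals with a sweep; the peak is the room count.
starts: [1, 2, 3, 5, 5]
ends:   [3, 3, 5, 7, 8]
s1→1 s2→2  — peak 2.

2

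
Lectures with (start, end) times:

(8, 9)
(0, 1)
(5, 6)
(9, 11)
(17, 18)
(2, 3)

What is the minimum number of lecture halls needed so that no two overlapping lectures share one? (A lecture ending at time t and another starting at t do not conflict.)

1

Events (time:±→running): 0:+→1 … peak 1.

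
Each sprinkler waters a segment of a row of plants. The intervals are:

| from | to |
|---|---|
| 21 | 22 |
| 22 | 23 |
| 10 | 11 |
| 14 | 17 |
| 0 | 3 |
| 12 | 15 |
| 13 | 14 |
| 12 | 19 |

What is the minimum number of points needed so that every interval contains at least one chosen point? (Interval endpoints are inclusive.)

Process intervals by earliest right end; each time one isn't hit yet, stab at its right endpoint.
By right end: [0,3]  [10,11]  [13,14]  [12,15]  [14,17]  [12,19]  [21,22]  [22,23]
[0,3] uncovered → point at 3; [10,11] uncovered → point at 11; [13,14] uncovered → point at 14; [21,22] uncovered → point at 22.
Points: 3, 11, 14, 22 (4 total).

4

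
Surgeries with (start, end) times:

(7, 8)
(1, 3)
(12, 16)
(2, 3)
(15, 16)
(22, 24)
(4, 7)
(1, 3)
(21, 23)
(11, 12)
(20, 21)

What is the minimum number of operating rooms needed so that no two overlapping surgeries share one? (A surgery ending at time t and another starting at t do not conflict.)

Count concurrent intervals with a sweep; the peak is the room count.
Events (time:±→running): 1:+→1 1:+→2 2:+→3 … peak 3.

3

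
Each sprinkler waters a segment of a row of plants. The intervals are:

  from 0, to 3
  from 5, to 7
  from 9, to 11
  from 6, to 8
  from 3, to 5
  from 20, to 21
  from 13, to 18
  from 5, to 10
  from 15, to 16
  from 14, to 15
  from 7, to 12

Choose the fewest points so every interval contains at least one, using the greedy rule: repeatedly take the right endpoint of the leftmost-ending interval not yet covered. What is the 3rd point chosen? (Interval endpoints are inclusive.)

11

Process intervals by earliest right end; each time one isn't hit yet, stab at its right endpoint.
Sorted: [0,3] [3,5] [5,7] [6,8] [5,10] [9,11] [7,12] [14,15] [15,16] [13,18] [20,21]
{[0,3],[3,5]} hit by 3; {[5,7],[6,8],[5,10]} hit by 7; {[9,11],[7,12]} hit by 11; {[14,15],[15,16],[13,18]} hit by 15; {[20,21]} hit by 21.
Points: 3, 7, 11, 15, 21 (5 total).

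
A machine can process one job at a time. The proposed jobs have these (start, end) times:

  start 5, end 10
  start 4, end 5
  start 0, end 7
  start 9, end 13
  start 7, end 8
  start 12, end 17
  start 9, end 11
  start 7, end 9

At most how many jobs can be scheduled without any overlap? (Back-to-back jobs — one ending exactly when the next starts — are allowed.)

Greedy by earliest finish: after sorting by end time, pick each interval compatible with the last pick.
By end time: (4,5), (0,7), (7,8), (7,9), (5,10), (9,11), (9,13), (12,17).
Pick (4,5); next start ≥ 5 → (7,8); next start ≥ 8 → (9,11); next start ≥ 11 → (12,17).
Selected 4 jobs.

4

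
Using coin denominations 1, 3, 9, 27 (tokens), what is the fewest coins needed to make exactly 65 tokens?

65 = 2×27 + 1×9 + 2×1
Total coins = 2 + 1 + 2 = 5

5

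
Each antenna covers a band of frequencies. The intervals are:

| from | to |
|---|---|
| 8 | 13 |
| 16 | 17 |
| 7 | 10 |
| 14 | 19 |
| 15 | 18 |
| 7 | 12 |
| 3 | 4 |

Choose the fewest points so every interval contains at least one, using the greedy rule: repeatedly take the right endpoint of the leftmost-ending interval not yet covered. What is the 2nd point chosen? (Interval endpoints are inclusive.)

Sorted: [3,4] [7,10] [7,12] [8,13] [16,17] [15,18] [14,19]
{[3,4]} hit by 4; {[7,10],[7,12],[8,13]} hit by 10; {[16,17],[15,18],[14,19]} hit by 17.
Points: 4, 10, 17 (3 total).

10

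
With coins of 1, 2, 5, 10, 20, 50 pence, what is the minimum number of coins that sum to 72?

3

72 = 1×50 + 1×20 + 1×2
Total coins = 1 + 1 + 1 = 3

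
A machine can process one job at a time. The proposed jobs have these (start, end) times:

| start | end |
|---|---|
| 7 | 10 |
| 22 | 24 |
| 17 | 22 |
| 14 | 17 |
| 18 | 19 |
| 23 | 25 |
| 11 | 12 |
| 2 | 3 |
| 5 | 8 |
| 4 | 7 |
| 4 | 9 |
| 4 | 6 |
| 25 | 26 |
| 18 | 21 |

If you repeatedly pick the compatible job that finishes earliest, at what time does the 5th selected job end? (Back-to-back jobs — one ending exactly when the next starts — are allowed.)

Sort by end time and greedily take each interval whose start is ≥ the last chosen end.
By end time: (2,3), (4,6), (4,7), (5,8), (4,9), (7,10), (11,12), (14,17), (18,19), (18,21), (17,22), (22,24), (23,25), (25,26).
Pick (2,3); next start ≥ 3 → (4,6); next start ≥ 6 → (7,10); next start ≥ 10 → (11,12); next start ≥ 12 → (14,17); next start ≥ 17 → (18,19); next start ≥ 19 → (22,24); next start ≥ 24 → (25,26).
Selected: (2,3) (4,6) (7,10) (11,12) (14,17) (18,19) (22,24) (25,26)

17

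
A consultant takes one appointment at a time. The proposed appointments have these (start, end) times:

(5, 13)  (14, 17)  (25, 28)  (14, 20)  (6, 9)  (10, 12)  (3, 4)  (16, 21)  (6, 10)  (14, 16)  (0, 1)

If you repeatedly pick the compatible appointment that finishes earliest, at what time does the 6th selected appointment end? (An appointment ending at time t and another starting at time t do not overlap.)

Order by finish time; keep every interval that doesn't clash with the previous kept one.
By end time: (0,1), (3,4), (6,9), (6,10), (10,12), (5,13), (14,16), (14,17), (14,20), (16,21), (25,28).
Pick (0,1); next start ≥ 1 → (3,4); next start ≥ 4 → (6,9); next start ≥ 9 → (10,12); next start ≥ 12 → (14,16); next start ≥ 16 → (16,21); next start ≥ 21 → (25,28).
Selected: (0,1) (3,4) (6,9) (10,12) (14,16) (16,21) (25,28)

21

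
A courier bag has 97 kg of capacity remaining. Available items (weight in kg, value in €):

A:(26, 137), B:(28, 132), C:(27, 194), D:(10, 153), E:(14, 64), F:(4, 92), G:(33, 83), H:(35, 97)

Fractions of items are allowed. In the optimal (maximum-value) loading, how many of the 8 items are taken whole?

Sort by value per unit weight and fill in that order.
Order: F (92/4=23.00) > D (153/10=15.30) > C (194/27=7.19) > A (137/26=5.27) > B (132/28=4.71) > E (64/14=4.57) > H (97/35=2.77) > G (83/33=2.52)
Fill: take F (4 @ 92) → take D (10 @ 153) → take C (27 @ 194) → take A (26 @ 137) → take B (28 @ 132) → take 2/14 of E → 9.14; 97/97 used.
5 item(s) taken whole; one partial (take 2/14 of E).

5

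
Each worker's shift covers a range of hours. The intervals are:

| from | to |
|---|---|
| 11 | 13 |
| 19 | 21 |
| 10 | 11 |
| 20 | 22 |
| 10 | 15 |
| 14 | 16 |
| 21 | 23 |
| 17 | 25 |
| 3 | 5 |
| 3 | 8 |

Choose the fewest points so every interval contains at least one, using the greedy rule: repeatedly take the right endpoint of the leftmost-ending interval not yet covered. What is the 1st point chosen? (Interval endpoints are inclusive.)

Sort by right endpoint; whenever an interval is uncovered, place a point at its right end.
By right end: [3,5]  [3,8]  [10,11]  [11,13]  [10,15]  [14,16]  [19,21]  [20,22]  [21,23]  [17,25]
[3,5] uncovered → point at 5; [10,11] uncovered → point at 11; [14,16] uncovered → point at 16; [19,21] uncovered → point at 21.
Points: 5, 11, 16, 21 (4 total).

5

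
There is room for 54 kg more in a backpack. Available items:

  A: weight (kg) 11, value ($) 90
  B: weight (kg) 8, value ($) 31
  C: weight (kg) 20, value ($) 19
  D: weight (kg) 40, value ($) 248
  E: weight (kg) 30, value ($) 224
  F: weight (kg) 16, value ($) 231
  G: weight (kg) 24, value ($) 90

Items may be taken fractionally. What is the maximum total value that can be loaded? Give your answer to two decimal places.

Order: F (231/16=14.44) > A (90/11=8.18) > E (224/30=7.47) > D (248/40=6.20) > B (31/8=3.88) > G (90/24=3.75) > C (19/20=0.95)
Fill: take F (16 @ 231) → take A (11 @ 90) → take 27/30 of E → 201.60; 54/54 used.
Total value = 522.60

522.60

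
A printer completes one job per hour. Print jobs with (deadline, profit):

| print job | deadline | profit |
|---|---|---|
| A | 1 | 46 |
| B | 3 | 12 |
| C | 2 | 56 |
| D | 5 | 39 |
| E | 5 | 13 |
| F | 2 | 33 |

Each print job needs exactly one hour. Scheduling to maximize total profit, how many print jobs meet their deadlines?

By profit: C(d2,56), A(d1,46), D(d5,39), F(d2,33), E(d5,13), B(d3,12)
C→slot 2; A→slot 1; D→slot 5; F skipped; E→slot 4; B→slot 3.
5 of 6 scheduled.

5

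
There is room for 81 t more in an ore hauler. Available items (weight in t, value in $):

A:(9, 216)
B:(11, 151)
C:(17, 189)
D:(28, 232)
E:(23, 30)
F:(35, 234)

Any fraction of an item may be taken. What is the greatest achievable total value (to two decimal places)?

Ratios (sorted): A 24.00, B 13.73, C 11.12, D 8.29, F 6.69, E 1.30
take A (9 @ 216); take B (11 @ 151); take C (17 @ 189); take D (28 @ 232); take 16/35 of F → 106.97. Capacity used 81/81.
Total value = 894.97

894.97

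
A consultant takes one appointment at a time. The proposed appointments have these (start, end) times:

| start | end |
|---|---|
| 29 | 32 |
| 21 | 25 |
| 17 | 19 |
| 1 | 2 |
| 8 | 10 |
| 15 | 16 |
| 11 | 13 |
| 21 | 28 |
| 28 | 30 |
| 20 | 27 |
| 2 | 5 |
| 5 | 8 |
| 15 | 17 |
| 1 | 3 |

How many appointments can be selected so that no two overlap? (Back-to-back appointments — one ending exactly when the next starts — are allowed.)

By end time: (1,2), (1,3), (2,5), (5,8), (8,10), (11,13), (15,16), (15,17), (17,19), (21,25), (20,27), (21,28), (28,30), (29,32).
Pick (1,2); next start ≥ 2 → (2,5); next start ≥ 5 → (5,8); next start ≥ 8 → (8,10); next start ≥ 10 → (11,13); next start ≥ 13 → (15,16); next start ≥ 16 → (17,19); next start ≥ 19 → (21,25); next start ≥ 25 → (28,30).
Selected 9 appointments.

9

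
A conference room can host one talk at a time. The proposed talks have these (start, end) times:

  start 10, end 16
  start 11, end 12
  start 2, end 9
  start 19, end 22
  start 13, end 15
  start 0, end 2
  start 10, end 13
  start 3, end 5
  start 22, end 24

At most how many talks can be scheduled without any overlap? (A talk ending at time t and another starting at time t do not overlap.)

6

Greedy by earliest finish: after sorting by end time, pick each interval compatible with the last pick.
Sorted by end: (0,2)  (3,5)  (2,9)  (11,12)  (10,13)  (13,15)  (10,16)  (19,22)  (22,24)
take (0,2); take (3,5); take (11,12); take (13,15); take (19,22); take (22,24).
Selected 6 talks.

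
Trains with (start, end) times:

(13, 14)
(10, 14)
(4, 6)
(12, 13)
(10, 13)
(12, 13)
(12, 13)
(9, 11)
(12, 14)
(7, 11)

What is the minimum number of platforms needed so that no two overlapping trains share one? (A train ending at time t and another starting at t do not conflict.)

The answer is the maximum number of intervals overlapping at any instant.
Events (time:±→running): 4:+→1 6:-→0 7:+→1 9:+→2 10:+→3 10:+→4 11:-→3 11:-→2 12:+→3 12:+→4 12:+→5 12:+→6 … peak 6.

6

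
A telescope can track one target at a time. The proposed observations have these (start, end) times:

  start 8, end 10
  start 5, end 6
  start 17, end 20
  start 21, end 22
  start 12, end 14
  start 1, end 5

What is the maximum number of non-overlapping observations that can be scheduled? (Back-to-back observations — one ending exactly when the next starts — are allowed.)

By end time: (1,5), (5,6), (8,10), (12,14), (17,20), (21,22).
Pick (1,5); next start ≥ 5 → (5,6); next start ≥ 6 → (8,10); next start ≥ 10 → (12,14); next start ≥ 14 → (17,20); next start ≥ 20 → (21,22).
Selected 6 observations.

6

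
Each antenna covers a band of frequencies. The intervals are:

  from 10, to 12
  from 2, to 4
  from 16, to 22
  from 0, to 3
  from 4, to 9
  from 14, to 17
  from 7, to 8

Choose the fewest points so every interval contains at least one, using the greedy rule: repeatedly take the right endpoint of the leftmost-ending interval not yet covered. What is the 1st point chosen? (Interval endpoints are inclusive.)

3

Sort by right endpoint; whenever an interval is uncovered, place a point at its right end.
By right end: [0,3]  [2,4]  [7,8]  [4,9]  [10,12]  [14,17]  [16,22]
[0,3] uncovered → point at 3; [7,8] uncovered → point at 8; [10,12] uncovered → point at 12; [14,17] uncovered → point at 17.
Points: 3, 8, 12, 17 (4 total).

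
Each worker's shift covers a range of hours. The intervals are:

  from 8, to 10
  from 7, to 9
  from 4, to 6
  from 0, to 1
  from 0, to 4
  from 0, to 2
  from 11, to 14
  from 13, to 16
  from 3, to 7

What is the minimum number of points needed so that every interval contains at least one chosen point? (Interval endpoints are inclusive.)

4

Process intervals by earliest right end; each time one isn't hit yet, stab at its right endpoint.
By right end: [0,1]  [0,2]  [0,4]  [4,6]  [3,7]  [7,9]  [8,10]  [11,14]  [13,16]
[0,1] uncovered → point at 1; [4,6] uncovered → point at 6; [7,9] uncovered → point at 9; [11,14] uncovered → point at 14.
Points: 1, 6, 9, 14 (4 total).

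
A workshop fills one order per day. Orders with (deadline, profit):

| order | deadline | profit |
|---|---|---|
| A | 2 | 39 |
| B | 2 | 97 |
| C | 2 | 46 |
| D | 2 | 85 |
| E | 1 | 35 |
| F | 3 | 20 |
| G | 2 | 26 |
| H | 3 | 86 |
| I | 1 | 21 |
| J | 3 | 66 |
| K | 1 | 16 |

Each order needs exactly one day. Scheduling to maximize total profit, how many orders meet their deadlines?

3

Profit order: B=97 H=86 D=85 J=66 C=46 A=39 E=35 G=26 I=21 F=20 K=16
Assign: B→slot 2, H→slot 3, D→slot 1, J skipped, C skipped, A skipped, E skipped, G skipped, I skipped, F skipped, K skipped.
Slots: [1:D] [2:B] [3:H]
3 of 11 scheduled.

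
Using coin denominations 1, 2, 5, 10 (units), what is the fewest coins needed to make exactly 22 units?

3

Use the largest denomination that fits, subtract, and repeat.
22 − 2×10→2 − 1×2→0
Total coins = 2 + 1 = 3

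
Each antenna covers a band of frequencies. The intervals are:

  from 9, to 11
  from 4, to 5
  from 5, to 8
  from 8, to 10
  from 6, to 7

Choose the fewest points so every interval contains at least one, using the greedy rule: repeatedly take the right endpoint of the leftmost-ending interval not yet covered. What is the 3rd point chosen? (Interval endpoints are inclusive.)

10

Process intervals by earliest right end; each time one isn't hit yet, stab at its right endpoint.
By right end: [4,5]  [6,7]  [5,8]  [8,10]  [9,11]
[4,5] uncovered → point at 5; [6,7] uncovered → point at 7; [8,10] uncovered → point at 10.
Points: 5, 7, 10 (3 total).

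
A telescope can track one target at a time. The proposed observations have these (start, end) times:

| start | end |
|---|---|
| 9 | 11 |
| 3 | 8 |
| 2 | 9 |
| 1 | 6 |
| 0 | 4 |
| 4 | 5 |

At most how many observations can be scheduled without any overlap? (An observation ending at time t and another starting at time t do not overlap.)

Greedy by earliest finish: after sorting by end time, pick each interval compatible with the last pick.
By end time: (0,4), (4,5), (1,6), (3,8), (2,9), (9,11).
Pick (0,4); next start ≥ 4 → (4,5); next start ≥ 5 → (9,11).
Selected 3 observations.

3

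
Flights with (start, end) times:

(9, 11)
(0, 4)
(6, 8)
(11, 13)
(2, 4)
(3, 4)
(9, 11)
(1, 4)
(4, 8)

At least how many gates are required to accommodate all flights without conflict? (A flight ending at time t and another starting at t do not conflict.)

Events (time:±→running): 0:+→1 1:+→2 2:+→3 3:+→4 … peak 4.

4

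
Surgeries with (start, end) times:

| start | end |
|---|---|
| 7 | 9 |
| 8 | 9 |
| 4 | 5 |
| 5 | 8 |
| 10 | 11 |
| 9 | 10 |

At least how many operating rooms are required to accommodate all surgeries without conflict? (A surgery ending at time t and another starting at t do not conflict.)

The answer is the maximum number of intervals overlapping at any instant.
starts: [4, 5, 7, 8, 9, 10]
ends:   [5, 8, 9, 9, 10, 11]
s4→1 e5→0 s5→1 s7→2  — peak 2.

2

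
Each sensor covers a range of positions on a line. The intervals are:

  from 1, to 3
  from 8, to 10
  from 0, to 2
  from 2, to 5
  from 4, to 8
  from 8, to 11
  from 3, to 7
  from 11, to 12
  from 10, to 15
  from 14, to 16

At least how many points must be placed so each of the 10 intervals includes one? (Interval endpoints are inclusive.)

Sort by right endpoint; whenever an interval is uncovered, place a point at its right end.
Sorted: [0,2] [1,3] [2,5] [3,7] [4,8] [8,10] [8,11] [11,12] [10,15] [14,16]
{[0,2],[1,3],[2,5]} hit by 2; {[3,7],[4,8]} hit by 7; {[8,10],[8,11]} hit by 10; {[11,12],[10,15]} hit by 12; {[14,16]} hit by 16.
Points: 2, 7, 10, 12, 16 (5 total).

5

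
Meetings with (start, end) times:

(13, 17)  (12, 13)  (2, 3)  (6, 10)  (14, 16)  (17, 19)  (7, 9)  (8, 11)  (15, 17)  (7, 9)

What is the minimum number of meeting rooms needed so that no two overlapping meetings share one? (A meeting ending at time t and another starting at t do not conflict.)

Count concurrent intervals with a sweep; the peak is the room count.
starts: [2, 6, 7, 7, 8, 12, 13, 14, 15, 17]
ends:   [3, 9, 9, 10, 11, 13, 16, 17, 17, 19]
s2→1 e3→0 s6→1 s7→2 s7→3 s8→4  — peak 4.

4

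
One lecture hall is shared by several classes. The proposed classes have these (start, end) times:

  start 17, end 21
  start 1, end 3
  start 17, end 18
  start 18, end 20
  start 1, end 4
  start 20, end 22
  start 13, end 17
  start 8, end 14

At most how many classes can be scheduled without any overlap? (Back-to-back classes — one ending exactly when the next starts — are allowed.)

Sort by end time and greedily take each interval whose start is ≥ the last chosen end.
Sorted by end: (1,3)  (1,4)  (8,14)  (13,17)  (17,18)  (18,20)  (17,21)  (20,22)
take (1,3); take (8,14); skip (13,17); take (17,18); take (18,20); take (20,22).
Selected 5 classes.

5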